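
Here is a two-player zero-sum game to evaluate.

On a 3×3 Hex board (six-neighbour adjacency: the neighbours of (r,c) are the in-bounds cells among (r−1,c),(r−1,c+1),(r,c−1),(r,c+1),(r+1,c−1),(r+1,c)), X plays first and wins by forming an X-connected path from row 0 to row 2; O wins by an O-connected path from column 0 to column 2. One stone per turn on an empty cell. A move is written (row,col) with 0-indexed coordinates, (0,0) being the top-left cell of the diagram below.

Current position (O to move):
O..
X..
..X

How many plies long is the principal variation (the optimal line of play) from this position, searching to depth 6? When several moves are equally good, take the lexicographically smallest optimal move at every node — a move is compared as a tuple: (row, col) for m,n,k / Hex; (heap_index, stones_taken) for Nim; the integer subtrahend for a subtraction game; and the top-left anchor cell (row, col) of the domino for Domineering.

[O../X../..X] O move#1: (0,1):-1/OO./X../..X, (0,2):-1/O.O/X../..X, (1,1):+1/O../XO./..X*, (1,2):-1/O../X.O/..X, (2,0):-1/O../X../O.X, (2,1):-1/O../X../.OX
[O../XO./..X] X move#2: (0,1):-1/OX./XO./..X*, (0,2):-1/O.X/XO./..X, (1,2):-1/O../XOX/..X, (2,0):-1/O../XO./X.X, (2,1):-1/O../XO./.XX
[OX./XO./..X] O move#3: (0,2):-1/OXO/XO./..X, (1,2):-1/OX./XOO/..X, (2,0):+1/OX./XO./O.X*, (2,1):-1/OX./XO./.OX
[OX./XO./O.X] X move#4: (0,2):-1/OXX/XO./O.X*, (1,2):-1/OX./XOX/O.X, (2,1):-1/OX./XO./OXX
[OXX/XO./O.X] O move#5: (1,2):+1/OXX/XOO/O.X*, (2,1):-1/OXX/XO./OOX
[OXX/XOO/O.X] end (terminal -1, X#6); searched O../X../..X to 6

PV length from [O../X../..X]: 5 plies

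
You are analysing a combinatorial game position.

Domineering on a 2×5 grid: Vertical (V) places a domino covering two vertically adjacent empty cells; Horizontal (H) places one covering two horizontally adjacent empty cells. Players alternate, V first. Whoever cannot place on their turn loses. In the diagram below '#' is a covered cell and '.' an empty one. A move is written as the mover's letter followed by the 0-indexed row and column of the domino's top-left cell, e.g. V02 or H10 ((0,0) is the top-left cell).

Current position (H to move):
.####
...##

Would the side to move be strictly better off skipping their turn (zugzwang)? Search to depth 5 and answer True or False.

ply 1, H at .####/...## | H10=+1→.####/##.##*; H11=-1→.####/.####
ply 2: .####/##.## is terminal -1 (V); from .####/...## depth 5
if H skipped the turn, V would face:
~ ply 1, V at .####/...## | V00=-1→#####/#..##*
~ ply 2, H at #####/#..## | H11=+1→#####/#####*
~ ply 3: #####/##### is terminal -1 (V); from .####/...## depth 5
compare (H): move=+1 vs pass=+1

zugzwang(.####/...##, H) = False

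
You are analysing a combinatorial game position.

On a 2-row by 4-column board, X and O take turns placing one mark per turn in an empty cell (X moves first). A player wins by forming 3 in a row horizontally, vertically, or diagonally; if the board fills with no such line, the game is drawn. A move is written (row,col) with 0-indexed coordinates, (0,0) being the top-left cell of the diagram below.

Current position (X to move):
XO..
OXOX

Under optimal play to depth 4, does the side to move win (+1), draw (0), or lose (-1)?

value(XO../OXOX, X) = 0

ply 1, X at XO../OXOX | (0,2)=+0→XOX./OXOX*; (0,3)=+0→XO.X/OXOX
ply 2, O at XOX./OXOX | (0,3)=+0→XOXO/OXOX*
ply 3: XOXO/OXOX is terminal +0 (X); from XO../OXOX depth 4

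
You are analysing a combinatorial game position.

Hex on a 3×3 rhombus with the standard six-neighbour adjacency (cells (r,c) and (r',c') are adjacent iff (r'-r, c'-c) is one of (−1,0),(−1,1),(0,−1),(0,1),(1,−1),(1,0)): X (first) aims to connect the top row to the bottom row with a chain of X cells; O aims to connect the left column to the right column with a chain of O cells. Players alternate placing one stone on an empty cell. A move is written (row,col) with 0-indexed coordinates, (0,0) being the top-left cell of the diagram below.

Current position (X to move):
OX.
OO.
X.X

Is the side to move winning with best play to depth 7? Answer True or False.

X winning at [OX./OO./X.X]: False

p1 X@[OX./OO./X.X]: (0,2)[OXX/OO./X.X]-1* (1,2)[OX./OOX/X.X]-1 (2,1)[OX./OO./XXX]-1
p2 O@[OXX/OO./X.X]: (1,2)[OXX/OOO/X.X]+1* (2,1)[OXX/OO./XOX]-1
p3 X@[OXX/OOO/X.X] terminal -1; root [OX./OO./X.X] d7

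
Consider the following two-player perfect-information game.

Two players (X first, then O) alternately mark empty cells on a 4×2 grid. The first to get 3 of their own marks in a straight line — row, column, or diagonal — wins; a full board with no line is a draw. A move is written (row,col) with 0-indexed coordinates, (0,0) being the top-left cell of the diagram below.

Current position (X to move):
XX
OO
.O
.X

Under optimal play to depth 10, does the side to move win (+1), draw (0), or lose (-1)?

ply 1, X at XX/OO/.O/.X | (2,0)=+0→XX/OO/XO/.X*; (3,0)=+0→XX/OO/.O/XX
ply 2, O at XX/OO/XO/.X | (3,0)=+0→XX/OO/XO/OX*
ply 3: XX/OO/XO/OX is terminal +0 (X); from XX/OO/.O/.X depth 10

value(XX/OO/.O/.X, X) = 0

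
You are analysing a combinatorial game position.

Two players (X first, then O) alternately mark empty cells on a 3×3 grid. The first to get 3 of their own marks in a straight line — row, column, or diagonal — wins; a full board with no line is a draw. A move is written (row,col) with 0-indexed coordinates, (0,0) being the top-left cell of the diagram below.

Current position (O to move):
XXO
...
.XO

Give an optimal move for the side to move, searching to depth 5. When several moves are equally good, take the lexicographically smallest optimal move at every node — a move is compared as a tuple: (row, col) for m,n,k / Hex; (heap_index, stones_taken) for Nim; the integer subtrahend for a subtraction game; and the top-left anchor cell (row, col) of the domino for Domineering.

O's best at [XXO/.../.XO]: (1,1)

ply 1, O at XXO/.../.XO | (1,0)=-1→XXO/O../.XO; (1,1)=+1→XXO/.O./.XO*; (1,2)=+1→XXO/..O/.XO; (2,0)=-1→XXO/.../OXO
ply 2, X at XXO/.O./.XO | (1,0)=-1→XXO/XO./.XO*; (1,2)=-1→XXO/.OX/.XO; (2,0)=-1→XXO/.O./XXO
ply 3, O at XXO/XO./.XO | (1,2)=+1→XXO/XOO/.XO*; (2,0)=+1→XXO/XO./OXO
ply 4: XXO/XOO/.XO is terminal -1 (X); from XXO/.../.XO depth 5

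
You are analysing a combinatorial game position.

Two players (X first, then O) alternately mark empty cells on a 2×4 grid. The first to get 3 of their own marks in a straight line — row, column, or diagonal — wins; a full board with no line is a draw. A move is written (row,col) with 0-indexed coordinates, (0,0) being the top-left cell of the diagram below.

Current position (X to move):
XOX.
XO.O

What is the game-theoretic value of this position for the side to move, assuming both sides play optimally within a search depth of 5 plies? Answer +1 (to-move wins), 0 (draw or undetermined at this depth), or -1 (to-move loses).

p1 X@[XOX./XO.O]: (0,3)[XOXX/XO.O]-1 (1,2)[XOX./XOXO]+0*
p2 O@[XOX./XOXO]: (0,3)[XOXO/XOXO]+0*
p3 X@[XOXO/XOXO] terminal +0; root [XOX./XO.O] d5

value(XOX./XO.O, X) = 0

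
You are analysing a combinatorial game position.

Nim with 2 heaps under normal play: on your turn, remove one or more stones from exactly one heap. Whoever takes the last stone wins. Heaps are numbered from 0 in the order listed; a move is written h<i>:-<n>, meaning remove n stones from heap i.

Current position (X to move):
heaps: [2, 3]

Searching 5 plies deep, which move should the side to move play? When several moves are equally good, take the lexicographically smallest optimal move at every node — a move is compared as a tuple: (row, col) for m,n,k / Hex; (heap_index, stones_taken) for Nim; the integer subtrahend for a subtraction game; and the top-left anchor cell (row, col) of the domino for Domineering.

ply 1, X at (2,3) | h0:-1=-1→(1,3); h0:-2=-1→(0,3); h1:-1=+1→(2,2)*; h1:-2=-1→(2,1); h1:-3=-1→(2,0)
ply 2, O at (2,2) | h0:-1=-1→(1,2)*; h0:-2=-1→(0,2); h1:-1=-1→(2,1); h1:-2=-1→(2,0)
ply 3, X at (1,2) | h0:-1=-1→(0,2); h1:-1=+1→(1,1)*; h1:-2=-1→(1,0)
ply 4, O at (1,1) | h0:-1=-1→(0,1)*; h1:-1=-1→(1,0)
ply 5, X at (0,1) | h1:-1=+1→(0,0)*
ply 6: (0,0) is terminal -1 (O); from (2,3) depth 5

X's best at [(2,3)]: h1:-1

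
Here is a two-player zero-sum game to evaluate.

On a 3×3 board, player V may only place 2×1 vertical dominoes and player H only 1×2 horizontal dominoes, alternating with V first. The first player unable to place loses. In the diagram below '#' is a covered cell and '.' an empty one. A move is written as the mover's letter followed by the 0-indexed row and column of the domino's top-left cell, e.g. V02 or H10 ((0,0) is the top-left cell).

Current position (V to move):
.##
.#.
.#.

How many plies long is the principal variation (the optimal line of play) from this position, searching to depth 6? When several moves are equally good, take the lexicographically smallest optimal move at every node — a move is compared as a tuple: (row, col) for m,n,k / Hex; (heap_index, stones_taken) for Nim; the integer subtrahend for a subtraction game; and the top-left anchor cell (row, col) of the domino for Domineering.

PV length from [.##/.#./.#.]: 1 ply

[.##/.#./.#.] V move#1: V00:+1/###/##./.#.*, V10:+1/.##/##./##., V12:+1/.##/.##/.##
[###/##./.#.] end (terminal -1, H#2); searched .##/.#./.#. to 6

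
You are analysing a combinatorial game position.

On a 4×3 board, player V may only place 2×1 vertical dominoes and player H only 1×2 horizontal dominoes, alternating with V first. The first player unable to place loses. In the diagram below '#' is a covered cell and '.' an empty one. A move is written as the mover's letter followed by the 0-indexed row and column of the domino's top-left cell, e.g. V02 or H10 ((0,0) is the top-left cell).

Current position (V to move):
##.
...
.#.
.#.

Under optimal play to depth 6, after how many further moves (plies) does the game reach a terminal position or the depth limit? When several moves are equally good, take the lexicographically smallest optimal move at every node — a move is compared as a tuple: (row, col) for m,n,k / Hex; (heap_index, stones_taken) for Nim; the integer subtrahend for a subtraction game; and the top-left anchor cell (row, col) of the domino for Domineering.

p1 V@[##./.../.#./.#.]: V02[###/..#/.#./.#.]+1* V10[##./#../##./.#.]+1 V12[##./..#/.##/.#.]+1 V20[##./.../##./##.]+1 V22[##./.../.##/.##]+1
p2 H@[###/..#/.#./.#.]: H10[###/###/.#./.#.]-1*
p3 V@[###/###/.#./.#.]: V20[###/###/##./##.]+1* V22[###/###/.##/.##]+1
p4 H@[###/###/##./##.] terminal -1; root [##./.../.#./.#.] d6

PV length from [##./.../.#./.#.]: 3 plies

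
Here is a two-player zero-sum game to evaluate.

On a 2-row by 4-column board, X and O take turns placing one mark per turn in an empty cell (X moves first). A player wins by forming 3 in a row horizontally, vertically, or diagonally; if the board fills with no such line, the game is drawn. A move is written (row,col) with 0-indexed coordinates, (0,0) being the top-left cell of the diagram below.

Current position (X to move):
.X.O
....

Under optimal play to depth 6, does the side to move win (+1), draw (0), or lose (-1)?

value(.X.O/...., X) = 0

p1 X@[.X.O/....]: (0,0)[XX.O/....]+0* (0,2)[.XXO/....]+0 (1,0)[.X.O/X...]+0 (1,1)[.X.O/.X..]+0 (1,2)[.X.O/..X.]+0 (1,3)[.X.O/...X]+0
p2 O@[XX.O/....]: (0,2)[XXOO/....]+0* (1,0)[XX.O/O...]-1 (1,1)[XX.O/.O..]-1 (1,2)[XX.O/..O.]-1 (1,3)[XX.O/...O]-1
p3 X@[XXOO/....]: (1,0)[XXOO/X...]+0* (1,1)[XXOO/.X..]+0 (1,2)[XXOO/..X.]+0 (1,3)[XXOO/...X]+0
p4 O@[XXOO/X...]: (1,1)[XXOO/XO..]+0* (1,2)[XXOO/X.O.]+0 (1,3)[XXOO/X..O]+0
p5 X@[XXOO/XO..]: (1,2)[XXOO/XOX.]+0* (1,3)[XXOO/XO.X]+0
p6 O@[XXOO/XOX.]: (1,3)[XXOO/XOXO]+0*
p7 X@[XXOO/XOXO] terminal +0; root [.X.O/....] d6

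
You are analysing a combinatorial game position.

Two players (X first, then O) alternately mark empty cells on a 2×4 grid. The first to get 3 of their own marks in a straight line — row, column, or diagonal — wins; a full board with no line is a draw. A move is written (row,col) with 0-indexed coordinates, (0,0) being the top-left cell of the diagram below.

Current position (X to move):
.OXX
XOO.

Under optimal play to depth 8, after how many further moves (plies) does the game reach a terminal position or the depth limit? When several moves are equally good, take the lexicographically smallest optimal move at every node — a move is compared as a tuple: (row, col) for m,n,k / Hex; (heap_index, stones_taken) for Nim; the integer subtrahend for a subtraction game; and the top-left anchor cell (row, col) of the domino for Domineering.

[.OXX/XOO.] X move#1: (0,0):-1/XOXX/XOO., (1,3):+0/.OXX/XOOX*
[.OXX/XOOX] O move#2: (0,0):+0/OOXX/XOOX*
[OOXX/XOOX] end (terminal +0, X#3); searched .OXX/XOO. to 8

PV length from [.OXX/XOO.]: 2 plies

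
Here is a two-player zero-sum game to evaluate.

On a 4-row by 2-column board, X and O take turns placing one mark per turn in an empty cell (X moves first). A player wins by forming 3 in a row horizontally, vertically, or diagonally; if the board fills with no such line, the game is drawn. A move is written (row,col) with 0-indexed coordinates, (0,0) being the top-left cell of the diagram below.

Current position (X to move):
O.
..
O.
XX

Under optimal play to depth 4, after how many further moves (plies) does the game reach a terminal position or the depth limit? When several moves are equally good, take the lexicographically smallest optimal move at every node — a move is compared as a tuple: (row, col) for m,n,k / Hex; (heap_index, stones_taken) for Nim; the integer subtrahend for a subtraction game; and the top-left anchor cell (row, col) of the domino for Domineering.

PV length from [O./../O./XX]: 4 plies

ply 1, X at O./../O./XX | (0,1)=-1→OX/../O./XX; (1,0)=+0→O./X./O./XX*; (1,1)=-1→O./.X/O./XX; (2,1)=-1→O./../OX/XX
ply 2, O at O./X./O./XX | (0,1)=+0→OO/X./O./XX*; (1,1)=+0→O./XO/O./XX; (2,1)=+0→O./X./OO/XX
ply 3, X at OO/X./O./XX | (1,1)=+0→OO/XX/O./XX*; (2,1)=+0→OO/X./OX/XX
ply 4, O at OO/XX/O./XX | (2,1)=+0→OO/XX/OO/XX*
ply 5: OO/XX/OO/XX is terminal +0 (X); from O./../O./XX depth 4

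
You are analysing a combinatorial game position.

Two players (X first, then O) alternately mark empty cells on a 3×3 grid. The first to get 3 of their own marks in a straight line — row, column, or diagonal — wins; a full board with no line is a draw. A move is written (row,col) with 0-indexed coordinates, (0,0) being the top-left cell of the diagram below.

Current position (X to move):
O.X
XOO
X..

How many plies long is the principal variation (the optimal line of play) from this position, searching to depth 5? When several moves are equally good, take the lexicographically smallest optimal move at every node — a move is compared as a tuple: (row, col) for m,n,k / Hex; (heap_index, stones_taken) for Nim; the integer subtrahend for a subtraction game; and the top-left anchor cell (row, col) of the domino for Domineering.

p1 X@[O.X/XOO/X..]: (0,1)[OXX/XOO/X..]-1 (2,1)[O.X/XOO/XX.]-1 (2,2)[O.X/XOO/X.X]+0*
p2 O@[O.X/XOO/X.X]: (0,1)[OOX/XOO/X.X]-1 (2,1)[O.X/XOO/XOX]+0*
p3 X@[O.X/XOO/XOX]: (0,1)[OXX/XOO/XOX]+0*
p4 O@[OXX/XOO/XOX] terminal +0; root [O.X/XOO/X..] d5

PV length from [O.X/XOO/X..]: 3 plies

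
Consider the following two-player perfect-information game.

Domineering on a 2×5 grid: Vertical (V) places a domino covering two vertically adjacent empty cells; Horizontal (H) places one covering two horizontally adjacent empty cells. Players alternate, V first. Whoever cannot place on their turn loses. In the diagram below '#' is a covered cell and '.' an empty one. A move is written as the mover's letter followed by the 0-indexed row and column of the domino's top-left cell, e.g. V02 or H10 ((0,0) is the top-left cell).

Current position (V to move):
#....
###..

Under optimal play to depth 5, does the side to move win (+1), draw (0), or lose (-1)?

value(#..../###.., V) = +1

ply 1, V at #..../###.. | V03=+1→#..#./####.*; V04=-1→#...#/###.#
ply 2, H at #..#./####. | H01=-1→####./####.*
ply 3, V at ####./####. | V04=+1→#####/#####*
ply 4: #####/##### is terminal -1 (H); from #..../###.. depth 5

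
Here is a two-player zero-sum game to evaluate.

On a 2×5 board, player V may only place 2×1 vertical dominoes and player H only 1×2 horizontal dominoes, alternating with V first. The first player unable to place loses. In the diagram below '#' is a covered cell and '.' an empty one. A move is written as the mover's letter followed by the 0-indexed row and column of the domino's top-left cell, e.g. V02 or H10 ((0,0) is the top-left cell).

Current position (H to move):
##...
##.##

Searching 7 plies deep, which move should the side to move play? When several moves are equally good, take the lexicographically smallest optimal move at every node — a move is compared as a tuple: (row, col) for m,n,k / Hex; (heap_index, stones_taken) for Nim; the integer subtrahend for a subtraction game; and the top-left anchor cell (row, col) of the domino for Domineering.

H's best at [##.../##.##]: H02

[##.../##.##] H move#1: H02:+1/####./##.##*, H03:-1/##.##/##.##
[####./##.##] end (terminal -1, V#2); searched ##.../##.## to 7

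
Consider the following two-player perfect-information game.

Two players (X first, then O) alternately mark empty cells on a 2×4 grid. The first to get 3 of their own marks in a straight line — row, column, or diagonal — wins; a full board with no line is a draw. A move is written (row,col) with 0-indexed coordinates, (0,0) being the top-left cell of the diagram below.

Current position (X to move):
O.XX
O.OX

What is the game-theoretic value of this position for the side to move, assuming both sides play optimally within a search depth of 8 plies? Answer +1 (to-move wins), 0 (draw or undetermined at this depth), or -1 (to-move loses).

ply 1, X at O.XX/O.OX | (0,1)=+1→OXXX/O.OX*; (1,1)=+0→O.XX/OXOX
ply 2: OXXX/O.OX is terminal -1 (O); from O.XX/O.OX depth 8

value(O.XX/O.OX, X) = +1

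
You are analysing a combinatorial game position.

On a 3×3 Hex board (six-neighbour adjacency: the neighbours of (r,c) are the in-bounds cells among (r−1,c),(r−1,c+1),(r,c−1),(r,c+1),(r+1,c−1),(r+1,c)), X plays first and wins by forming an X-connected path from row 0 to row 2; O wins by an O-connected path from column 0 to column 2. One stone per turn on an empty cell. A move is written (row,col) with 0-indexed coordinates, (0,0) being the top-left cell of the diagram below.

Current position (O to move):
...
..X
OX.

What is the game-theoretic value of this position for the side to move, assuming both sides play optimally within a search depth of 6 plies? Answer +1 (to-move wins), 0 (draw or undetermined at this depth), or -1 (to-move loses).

value(.../..X/OX., O) = +1

p1 O@[.../..X/OX.]: (0,0)[O../..X/OX.]-1 (0,1)[.O./..X/OX.]-1 (0,2)[..O/..X/OX.]+1* (1,0)[.../O.X/OX.]-1 (1,1)[.../.OX/OX.]-1 (2,2)[.../..X/OXO]-1
p2 X@[..O/..X/OX.]: (0,0)[X.O/..X/OX.]-1* (0,1)[.XO/..X/OX.]-1 (1,0)[..O/X.X/OX.]-1 (1,1)[..O/.XX/OX.]-1 (2,2)[..O/..X/OXX]-1
p3 O@[X.O/..X/OX.]: (0,1)[XOO/..X/OX.]+1* (1,0)[X.O/O.X/OX.]+1 (1,1)[X.O/.OX/OX.]+1 (2,2)[X.O/..X/OXO]-1
p4 X@[XOO/..X/OX.]: (1,0)[XOO/X.X/OX.]-1* (1,1)[XOO/.XX/OX.]-1 (2,2)[XOO/..X/OXX]-1
p5 O@[XOO/X.X/OX.]: (1,1)[XOO/XOX/OX.]+1* (2,2)[XOO/X.X/OXO]-1
p6 X@[XOO/XOX/OX.] terminal -1; root [.../..X/OX.] d6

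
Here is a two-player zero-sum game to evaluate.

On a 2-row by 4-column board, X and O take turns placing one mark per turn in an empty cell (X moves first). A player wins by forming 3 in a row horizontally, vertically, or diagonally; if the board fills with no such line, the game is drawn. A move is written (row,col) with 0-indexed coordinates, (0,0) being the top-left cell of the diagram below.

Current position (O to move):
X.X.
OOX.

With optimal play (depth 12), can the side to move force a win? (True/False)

O winning at [X.X./OOX.]: False

ply 1, O at X.X./OOX. | (0,1)=+0→XOX./OOX.*; (0,3)=-1→X.XO/OOX.; (1,3)=-1→X.X./OOXO
ply 2, X at XOX./OOX. | (0,3)=+0→XOXX/OOX.*; (1,3)=+0→XOX./OOXX
ply 3, O at XOXX/OOX. | (1,3)=+0→XOXX/OOXO*
ply 4: XOXX/OOXO is terminal +0 (X); from X.X./OOX. depth 12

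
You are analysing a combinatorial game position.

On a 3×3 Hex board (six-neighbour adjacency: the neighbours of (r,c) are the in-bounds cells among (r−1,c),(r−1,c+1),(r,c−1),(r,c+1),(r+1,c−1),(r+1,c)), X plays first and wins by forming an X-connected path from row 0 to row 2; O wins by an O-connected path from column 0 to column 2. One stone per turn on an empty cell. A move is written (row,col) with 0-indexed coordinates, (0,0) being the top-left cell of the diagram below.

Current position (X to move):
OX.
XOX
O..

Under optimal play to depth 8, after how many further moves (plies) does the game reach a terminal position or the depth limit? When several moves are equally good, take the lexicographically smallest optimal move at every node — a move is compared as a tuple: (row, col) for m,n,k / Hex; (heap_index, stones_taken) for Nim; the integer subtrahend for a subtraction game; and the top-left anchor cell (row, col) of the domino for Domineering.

PV length from [OX./XOX/O..]: 3 plies

p1 X@[OX./XOX/O..]: (0,2)[OXX/XOX/O..]+1* (2,1)[OX./XOX/OX.]-1 (2,2)[OX./XOX/O.X]-1
p2 O@[OXX/XOX/O..]: (2,1)[OXX/XOX/OO.]-1* (2,2)[OXX/XOX/O.O]-1
p3 X@[OXX/XOX/OO.]: (2,2)[OXX/XOX/OOX]+1*
p4 O@[OXX/XOX/OOX] terminal -1; root [OX./XOX/O..] d8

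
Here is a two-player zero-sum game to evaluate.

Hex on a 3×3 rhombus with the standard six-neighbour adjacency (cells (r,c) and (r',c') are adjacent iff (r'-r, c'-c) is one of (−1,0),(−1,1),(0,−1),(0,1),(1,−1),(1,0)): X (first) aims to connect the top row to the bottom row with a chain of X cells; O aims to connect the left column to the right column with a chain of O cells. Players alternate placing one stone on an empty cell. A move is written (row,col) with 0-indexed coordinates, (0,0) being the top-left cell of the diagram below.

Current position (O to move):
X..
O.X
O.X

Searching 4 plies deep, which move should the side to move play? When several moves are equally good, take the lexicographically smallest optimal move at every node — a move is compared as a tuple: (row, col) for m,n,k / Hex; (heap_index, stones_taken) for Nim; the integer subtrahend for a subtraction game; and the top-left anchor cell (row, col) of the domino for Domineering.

[X../O.X/O.X] O move#1: (0,1):-1/XO./O.X/O.X, (0,2):+1/X.O/O.X/O.X*, (1,1):-1/X../OOX/O.X, (2,1):-1/X../O.X/OOX
[X.O/O.X/O.X] X move#2: (0,1):-1/XXO/O.X/O.X*, (1,1):-1/X.O/OXX/O.X, (2,1):-1/X.O/O.X/OXX
[XXO/O.X/O.X] O move#3: (1,1):+1/XXO/OOX/O.X*, (2,1):-1/XXO/O.X/OOX
[XXO/OOX/O.X] end (terminal -1, X#4); searched X../O.X/O.X to 4

O's best at [X../O.X/O.X]: (0,2)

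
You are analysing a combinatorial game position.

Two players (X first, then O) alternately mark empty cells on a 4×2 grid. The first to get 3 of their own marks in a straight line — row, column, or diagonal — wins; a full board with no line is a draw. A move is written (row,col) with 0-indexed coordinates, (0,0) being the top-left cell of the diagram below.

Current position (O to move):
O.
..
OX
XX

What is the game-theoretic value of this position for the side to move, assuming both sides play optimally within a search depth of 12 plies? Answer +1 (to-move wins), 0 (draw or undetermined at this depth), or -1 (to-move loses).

p1 O@[O./../OX/XX]: (0,1)[OO/../OX/XX]-1 (1,0)[O./O./OX/XX]+1* (1,1)[O./.O/OX/XX]+0
p2 X@[O./O./OX/XX] terminal -1; root [O./../OX/XX] d12

value(O./../OX/XX, O) = +1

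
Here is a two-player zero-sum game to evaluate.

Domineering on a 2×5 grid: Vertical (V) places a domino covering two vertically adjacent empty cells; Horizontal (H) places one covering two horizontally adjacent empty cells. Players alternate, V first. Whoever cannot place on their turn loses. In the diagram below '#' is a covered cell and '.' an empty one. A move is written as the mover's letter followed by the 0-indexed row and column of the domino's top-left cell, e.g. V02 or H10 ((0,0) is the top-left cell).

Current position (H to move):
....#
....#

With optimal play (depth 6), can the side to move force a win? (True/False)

H winning at [....#/....#]: True

p1 H@[....#/....#]: H00[##..#/....#]-1 H01[.##.#/....#]+1* H02[..###/....#]-1 H10[....#/##..#]-1 H11[....#/.##.#]+1 H12[....#/..###]-1
p2 V@[.##.#/....#]: V00[###.#/#...#]-1* V03[.####/...##]-1
p3 H@[###.#/#...#]: H11[###.#/###.#]-1 H12[###.#/#.###]+1*
p4 V@[###.#/#.###] terminal -1; root [....#/....#] d6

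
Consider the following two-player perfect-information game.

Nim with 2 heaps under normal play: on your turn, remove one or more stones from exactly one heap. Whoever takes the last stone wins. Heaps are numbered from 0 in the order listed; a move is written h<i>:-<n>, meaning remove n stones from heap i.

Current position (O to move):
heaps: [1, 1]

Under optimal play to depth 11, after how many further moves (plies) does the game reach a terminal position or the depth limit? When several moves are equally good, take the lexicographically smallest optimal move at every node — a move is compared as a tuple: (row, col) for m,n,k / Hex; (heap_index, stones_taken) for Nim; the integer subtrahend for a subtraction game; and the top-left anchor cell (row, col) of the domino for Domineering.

p1 O@[(1,1)]: h0:-1[(0,1)]-1* h1:-1[(1,0)]-1
p2 X@[(0,1)]: h1:-1[(0,0)]+1*
p3 O@[(0,0)] terminal -1; root [(1,1)] d11

PV length from [(1,1)]: 2 plies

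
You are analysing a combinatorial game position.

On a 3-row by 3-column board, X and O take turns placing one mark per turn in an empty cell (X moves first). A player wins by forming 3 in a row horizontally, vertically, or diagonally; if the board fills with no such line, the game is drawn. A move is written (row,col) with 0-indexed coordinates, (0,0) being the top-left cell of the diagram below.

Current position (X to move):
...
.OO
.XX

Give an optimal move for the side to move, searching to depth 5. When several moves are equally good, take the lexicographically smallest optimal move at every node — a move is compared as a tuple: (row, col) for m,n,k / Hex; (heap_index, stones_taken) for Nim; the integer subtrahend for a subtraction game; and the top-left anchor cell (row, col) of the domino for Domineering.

X's best at [.../.OO/.XX]: (2,0)

p1 X@[.../.OO/.XX]: (0,0)[X../.OO/.XX]-1 (0,1)[.X./.OO/.XX]-1 (0,2)[..X/.OO/.XX]-1 (1,0)[.../XOO/.XX]+0 (2,0)[.../.OO/XXX]+1*
p2 O@[.../.OO/XXX] terminal -1; root [.../.OO/.XX] d5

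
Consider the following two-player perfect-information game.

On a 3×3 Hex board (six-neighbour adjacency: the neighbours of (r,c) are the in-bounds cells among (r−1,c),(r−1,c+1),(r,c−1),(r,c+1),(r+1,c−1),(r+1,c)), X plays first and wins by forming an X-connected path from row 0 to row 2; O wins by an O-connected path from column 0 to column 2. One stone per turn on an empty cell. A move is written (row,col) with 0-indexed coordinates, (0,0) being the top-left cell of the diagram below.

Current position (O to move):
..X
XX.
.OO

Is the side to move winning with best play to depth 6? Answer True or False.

[..X/XX./.OO] O move#1: (0,0):-1/O.X/XX./.OO, (0,1):-1/.OX/XX./.OO, (1,2):-1/..X/XXO/.OO, (2,0):+1/..X/XX./OOO*
[..X/XX./OOO] end (terminal -1, X#2); searched ..X/XX./.OO to 6

O winning at [..X/XX./.OO]: True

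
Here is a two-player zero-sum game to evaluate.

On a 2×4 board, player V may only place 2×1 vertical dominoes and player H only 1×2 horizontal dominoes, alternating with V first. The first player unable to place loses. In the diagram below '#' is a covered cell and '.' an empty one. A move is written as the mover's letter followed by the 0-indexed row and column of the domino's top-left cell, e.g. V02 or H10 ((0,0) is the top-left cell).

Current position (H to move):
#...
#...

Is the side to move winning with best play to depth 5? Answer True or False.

H winning at [#.../#...]: True

p1 H@[#.../#...]: H01[###./#...]+1* H02[#.##/#...]+1 H11[#.../###.]+1 H12[#.../#.##]+1
p2 V@[###./#...]: V03[####/#..#]-1*
p3 H@[####/#..#]: H11[####/####]+1*
p4 V@[####/####] terminal -1; root [#.../#...] d5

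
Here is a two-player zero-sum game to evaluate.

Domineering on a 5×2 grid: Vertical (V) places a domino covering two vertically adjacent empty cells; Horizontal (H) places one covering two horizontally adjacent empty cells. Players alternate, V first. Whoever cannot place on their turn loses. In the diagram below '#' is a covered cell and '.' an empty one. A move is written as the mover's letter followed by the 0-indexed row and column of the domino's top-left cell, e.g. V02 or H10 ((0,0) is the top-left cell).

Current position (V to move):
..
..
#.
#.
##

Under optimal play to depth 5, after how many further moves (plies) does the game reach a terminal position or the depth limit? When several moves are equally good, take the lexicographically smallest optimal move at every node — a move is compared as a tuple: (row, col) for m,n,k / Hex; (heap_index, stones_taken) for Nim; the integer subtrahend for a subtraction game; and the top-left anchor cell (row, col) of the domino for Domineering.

PV length from [../../#./#./##]: 1 ply

[../../#./#./##] V move#1: V00:+1/#./#./#./#./##*, V01:+1/.#/.#/#./#./##, V11:-1/../.#/##/#./##, V21:-1/../../##/##/##
[#./#./#./#./##] end (terminal -1, H#2); searched ../../#./#./## to 5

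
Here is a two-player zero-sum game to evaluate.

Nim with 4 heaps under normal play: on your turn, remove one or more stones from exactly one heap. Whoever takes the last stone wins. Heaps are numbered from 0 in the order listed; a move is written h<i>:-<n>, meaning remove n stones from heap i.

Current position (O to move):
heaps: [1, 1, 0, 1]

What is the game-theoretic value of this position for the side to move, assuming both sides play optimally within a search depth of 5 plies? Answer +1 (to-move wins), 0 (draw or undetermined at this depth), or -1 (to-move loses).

ply 1, O at (1,1,0,1) | h0:-1=+1→(0,1,0,1)*; h1:-1=+1→(1,0,0,1); h3:-1=+1→(1,1,0,0)
ply 2, X at (0,1,0,1) | h1:-1=-1→(0,0,0,1)*; h3:-1=-1→(0,1,0,0)
ply 3, O at (0,0,0,1) | h3:-1=+1→(0,0,0,0)*
ply 4: (0,0,0,0) is terminal -1 (X); from (1,1,0,1) depth 5

value((1,1,0,1), O) = +1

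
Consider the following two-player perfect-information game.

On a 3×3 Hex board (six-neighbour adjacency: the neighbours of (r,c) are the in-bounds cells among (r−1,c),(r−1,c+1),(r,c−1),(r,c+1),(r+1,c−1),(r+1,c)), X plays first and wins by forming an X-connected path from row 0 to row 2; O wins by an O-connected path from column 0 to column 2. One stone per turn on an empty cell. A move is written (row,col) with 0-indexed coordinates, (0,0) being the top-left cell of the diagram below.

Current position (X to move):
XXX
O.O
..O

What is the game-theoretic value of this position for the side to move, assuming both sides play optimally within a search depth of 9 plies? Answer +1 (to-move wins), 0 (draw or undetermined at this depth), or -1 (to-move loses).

[XXX/O.O/..O] X move#1: (1,1):+1/XXX/OXO/..O*, (2,0):-1/XXX/O.O/X.O, (2,1):-1/XXX/O.O/.XO
[XXX/OXO/..O] O move#2: (2,0):-1/XXX/OXO/O.O*, (2,1):-1/XXX/OXO/.OO
[XXX/OXO/O.O] X move#3: (2,1):+1/XXX/OXO/OXO*
[XXX/OXO/OXO] end (terminal -1, O#4); searched XXX/O.O/..O to 9

value(XXX/O.O/..O, X) = +1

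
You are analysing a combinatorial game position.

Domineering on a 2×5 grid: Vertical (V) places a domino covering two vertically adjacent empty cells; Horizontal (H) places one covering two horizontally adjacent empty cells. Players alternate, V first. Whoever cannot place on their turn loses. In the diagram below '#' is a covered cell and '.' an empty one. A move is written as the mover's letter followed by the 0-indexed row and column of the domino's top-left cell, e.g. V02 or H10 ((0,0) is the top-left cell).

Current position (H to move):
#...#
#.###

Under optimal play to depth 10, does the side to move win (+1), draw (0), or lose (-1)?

ply 1, H at #...#/#.### | H01=+1→###.#/#.###*; H02=-1→#.###/#.###
ply 2: ###.#/#.### is terminal -1 (V); from #...#/#.### depth 10

value(#...#/#.###, H) = +1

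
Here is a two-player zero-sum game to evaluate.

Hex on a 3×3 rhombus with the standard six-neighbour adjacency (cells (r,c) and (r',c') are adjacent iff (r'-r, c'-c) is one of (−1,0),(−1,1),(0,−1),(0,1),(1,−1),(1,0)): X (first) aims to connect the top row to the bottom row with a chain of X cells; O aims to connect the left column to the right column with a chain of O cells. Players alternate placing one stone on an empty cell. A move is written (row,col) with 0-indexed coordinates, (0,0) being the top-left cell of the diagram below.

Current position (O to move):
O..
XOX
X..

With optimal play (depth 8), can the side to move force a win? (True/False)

O winning at [O../XOX/X..]: False

p1 O@[O../XOX/X..]: (0,1)[OO./XOX/X..]-1* (0,2)[O.O/XOX/X..]-1 (2,1)[O../XOX/XO.]-1 (2,2)[O../XOX/X.O]-1
p2 X@[OO./XOX/X..]: (0,2)[OOX/XOX/X..]+1* (2,1)[OO./XOX/XX.]-1 (2,2)[OO./XOX/X.X]-1
p3 O@[OOX/XOX/X..]: (2,1)[OOX/XOX/XO.]-1* (2,2)[OOX/XOX/X.O]-1
p4 X@[OOX/XOX/XO.]: (2,2)[OOX/XOX/XOX]+1*
p5 O@[OOX/XOX/XOX] terminal -1; root [O../XOX/X..] d8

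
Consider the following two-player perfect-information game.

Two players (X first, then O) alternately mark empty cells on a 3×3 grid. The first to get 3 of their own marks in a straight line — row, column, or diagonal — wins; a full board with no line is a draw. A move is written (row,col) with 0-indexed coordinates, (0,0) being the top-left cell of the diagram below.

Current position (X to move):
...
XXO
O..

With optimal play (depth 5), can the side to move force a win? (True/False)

X winning at [.../XXO/O..]: False

ply 1, X at .../XXO/O.. | (0,0)=-1→X../XXO/O..; (0,1)=+0→.X./XXO/O..*; (0,2)=+0→..X/XXO/O..; (2,1)=+0→.../XXO/OX.; (2,2)=+0→.../XXO/O.X
ply 2, O at .X./XXO/O.. | (0,0)=-1→OX./XXO/O..; (0,2)=-1→.XO/XXO/O..; (2,1)=+0→.X./XXO/OO.*; (2,2)=-1→.X./XXO/O.O
ply 3, X at .X./XXO/OO. | (0,0)=-1→XX./XXO/OO.; (0,2)=-1→.XX/XXO/OO.; (2,2)=+0→.X./XXO/OOX*
ply 4, O at .X./XXO/OOX | (0,0)=+0→OX./XXO/OOX*; (0,2)=-1→.XO/XXO/OOX
ply 5, X at OX./XXO/OOX | (0,2)=+0→OXX/XXO/OOX*
ply 6: OXX/XXO/OOX is terminal +0 (O); from .../XXO/O.. depth 5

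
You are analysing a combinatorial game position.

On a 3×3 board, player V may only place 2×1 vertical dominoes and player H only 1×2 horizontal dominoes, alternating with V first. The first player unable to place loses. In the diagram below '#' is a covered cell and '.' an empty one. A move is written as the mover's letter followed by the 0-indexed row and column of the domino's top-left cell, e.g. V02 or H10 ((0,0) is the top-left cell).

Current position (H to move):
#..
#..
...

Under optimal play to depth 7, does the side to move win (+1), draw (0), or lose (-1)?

value(#../#../..., H) = +1

[#../#../...] H move#1: H01:-1/###/#../..., H11:+1/#../###/...*, H20:-1/#../#../##., H21:-1/#../#../.##
[#../###/...] end (terminal -1, V#2); searched #../#../... to 7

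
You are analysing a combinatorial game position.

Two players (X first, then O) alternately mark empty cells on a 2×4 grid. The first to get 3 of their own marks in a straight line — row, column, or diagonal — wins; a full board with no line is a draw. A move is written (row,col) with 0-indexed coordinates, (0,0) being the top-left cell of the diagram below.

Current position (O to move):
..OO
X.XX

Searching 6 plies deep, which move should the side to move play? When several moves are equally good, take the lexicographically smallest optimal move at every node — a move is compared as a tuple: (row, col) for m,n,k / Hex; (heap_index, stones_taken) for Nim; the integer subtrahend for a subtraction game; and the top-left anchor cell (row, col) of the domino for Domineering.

ply 1, O at ..OO/X.XX | (0,0)=-1→O.OO/X.XX; (0,1)=+1→.OOO/X.XX*; (1,1)=+0→..OO/XOXX
ply 2: .OOO/X.XX is terminal -1 (X); from ..OO/X.XX depth 6

O's best at [..OO/X.XX]: (0,1)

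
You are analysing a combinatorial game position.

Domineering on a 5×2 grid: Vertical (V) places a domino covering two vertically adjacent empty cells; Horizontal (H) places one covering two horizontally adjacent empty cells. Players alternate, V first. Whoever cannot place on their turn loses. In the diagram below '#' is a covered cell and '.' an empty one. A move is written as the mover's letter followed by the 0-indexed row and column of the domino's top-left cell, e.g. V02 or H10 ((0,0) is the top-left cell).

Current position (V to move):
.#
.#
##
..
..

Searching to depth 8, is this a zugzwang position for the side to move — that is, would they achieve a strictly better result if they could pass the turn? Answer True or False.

p1 V@[.#/.#/##/../..]: V00[##/##/##/../..]-1 V30[.#/.#/##/#./#.]+1* V31[.#/.#/##/.#/.#]+1
p2 H@[.#/.#/##/#./#.] terminal -1; root [.#/.#/##/../..] d8
suppose V passes — search the same position with H to move:
pass> p1 H@[.#/.#/##/../..]: H30[.#/.#/##/##/..]+1* H40[.#/.#/##/../##]+1
pass> p2 V@[.#/.#/##/##/..]: V00[##/##/##/##/..]-1*
pass> p3 H@[##/##/##/##/..]: H40[##/##/##/##/##]+1*
pass> p4 V@[##/##/##/##/##] terminal -1; root [.#/.#/##/../..] d8
for V: play +1, pass -1

zugzwang(.#/.#/##/../.., V) = False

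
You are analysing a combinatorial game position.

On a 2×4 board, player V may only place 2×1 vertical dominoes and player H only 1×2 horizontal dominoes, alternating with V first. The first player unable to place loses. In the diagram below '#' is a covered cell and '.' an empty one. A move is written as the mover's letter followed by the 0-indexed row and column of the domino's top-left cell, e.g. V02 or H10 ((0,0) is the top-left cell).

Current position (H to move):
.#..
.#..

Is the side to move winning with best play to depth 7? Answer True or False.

ply 1, H at .#../.#.. | H02=+1→.###/.#..*; H12=+1→.#../.###
ply 2, V at .###/.#.. | V00=-1→####/##..*
ply 3, H at ####/##.. | H12=+1→####/####*
ply 4: ####/#### is terminal -1 (V); from .#../.#.. depth 7

H winning at [.#../.#..]: True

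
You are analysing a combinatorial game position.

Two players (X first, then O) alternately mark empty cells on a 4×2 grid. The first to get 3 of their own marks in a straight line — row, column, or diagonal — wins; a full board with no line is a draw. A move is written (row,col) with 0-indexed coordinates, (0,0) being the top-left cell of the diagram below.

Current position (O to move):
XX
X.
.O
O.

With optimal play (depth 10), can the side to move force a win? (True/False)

[XX/X./.O/O.] O move#1: (1,1):-1/XX/XO/.O/O., (2,0):+0/XX/X./OO/O.*, (3,1):-1/XX/X./.O/OO
[XX/X./OO/O.] X move#2: (1,1):+0/XX/XX/OO/O.*, (3,1):+0/XX/X./OO/OX
[XX/XX/OO/O.] O move#3: (3,1):+0/XX/XX/OO/OO*
[XX/XX/OO/OO] end (terminal +0, X#4); searched XX/X./.O/O. to 10

O winning at [XX/X./.O/O.]: False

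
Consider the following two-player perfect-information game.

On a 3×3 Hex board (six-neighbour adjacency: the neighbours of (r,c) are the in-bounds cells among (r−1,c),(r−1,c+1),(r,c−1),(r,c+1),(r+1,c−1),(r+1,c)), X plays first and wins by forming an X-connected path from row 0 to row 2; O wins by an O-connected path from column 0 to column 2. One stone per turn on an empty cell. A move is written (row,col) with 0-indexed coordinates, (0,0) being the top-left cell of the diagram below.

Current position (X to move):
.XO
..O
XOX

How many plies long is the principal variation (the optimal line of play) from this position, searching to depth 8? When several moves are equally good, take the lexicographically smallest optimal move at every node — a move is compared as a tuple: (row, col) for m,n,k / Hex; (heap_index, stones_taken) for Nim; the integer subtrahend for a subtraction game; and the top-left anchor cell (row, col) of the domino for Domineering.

PV length from [.XO/..O/XOX]: 3 plies

[.XO/..O/XOX] X move#1: (0,0):+1/XXO/..O/XOX*, (1,0):+1/.XO/X.O/XOX, (1,1):+1/.XO/.XO/XOX
[XXO/..O/XOX] O move#2: (1,0):-1/XXO/O.O/XOX*, (1,1):-1/XXO/.OO/XOX
[XXO/O.O/XOX] X move#3: (1,1):+1/XXO/OXO/XOX*
[XXO/OXO/XOX] end (terminal -1, O#4); searched .XO/..O/XOX to 8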